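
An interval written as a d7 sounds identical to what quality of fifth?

doubly augmented

A diminished seventh spans 9 semitones.
A fifth spanning 9 semitones is doubly augmented (the perfect fifth is 7).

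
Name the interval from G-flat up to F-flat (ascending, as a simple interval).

Counting letters G–A–B–C–D–E–F gives a seventh.
Gb→Fb = 10 semitones, 1 narrower than the major seventh (11), so minor.

minor seventh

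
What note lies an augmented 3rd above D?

A third above D lands on the letter F.
An augmented third spans 5 semitones, so D moves to pitch class 7. On the letter F that is F##.

F##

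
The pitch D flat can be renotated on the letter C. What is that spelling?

C#

Plain C sits 1 semitone below Db, so on the letter C the same pitch needs a sharp: C#.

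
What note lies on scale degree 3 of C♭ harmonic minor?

Ebb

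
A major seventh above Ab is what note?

G

A seventh above A lands on the letter G.
A major seventh spans 11 semitones, so Ab moves to pitch class 7. On the letter G that is G.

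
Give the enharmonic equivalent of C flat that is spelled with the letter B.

Cb is pitch class 11. The letter B alone is pitch class 11.
Pitch class 11 on B needs no accidental: B.

B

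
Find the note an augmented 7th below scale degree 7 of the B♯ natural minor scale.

Bb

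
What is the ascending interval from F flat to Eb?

major seventh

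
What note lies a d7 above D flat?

Cbb

A seventh above D lands on the letter C.
A diminished seventh spans 9 semitones, so Db moves to pitch class 10. On the letter C that is Cbb.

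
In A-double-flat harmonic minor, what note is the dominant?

Degree 5 takes the letter 4 steps above A, which is E.
In harmonic minor, degree 5 sits 7 semitones above the tonic. Abb + 7 semitones is pitch class 2, spelled on E as Ebb.

Ebb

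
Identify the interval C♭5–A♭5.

The letter names run C→A, a span of 5 letter steps, so the interval is some kind of sixth.
Cb to Ab is 9 semitones. A major sixth is 9, so 9 makes it major.

major sixth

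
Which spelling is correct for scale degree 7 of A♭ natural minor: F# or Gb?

Gb

Each scale degree takes a distinct letter name. Degree 7 of a scale on A must use the letter G.
Gb and F# are enharmonically the same pitch, but only Gb uses the letter G, so it is the correct spelling here.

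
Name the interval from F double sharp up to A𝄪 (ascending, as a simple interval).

The letter names run F→A, a span of 2 letter steps, so the interval is some kind of third.
F## to A## is 4 semitones. A major third is 4, so 4 makes it major.

major third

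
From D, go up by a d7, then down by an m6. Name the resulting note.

Eb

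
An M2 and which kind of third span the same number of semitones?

A major second spans 2 semitones.
A third spanning 2 semitones is diminished (the major third is 4).

diminished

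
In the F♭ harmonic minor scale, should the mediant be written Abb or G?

Abb

Each scale degree takes a distinct letter name. Degree 3 of a scale on F must use the letter A.
Abb and G are enharmonically the same pitch, but only Abb uses the letter A, so it is the correct spelling here.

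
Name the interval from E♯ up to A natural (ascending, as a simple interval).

The letter names run E→A, a span of 3 letter steps, so the interval is some kind of fourth.
E# to A is 4 semitones. A perfect fourth is 5, so 4 makes it diminished.

diminished fourth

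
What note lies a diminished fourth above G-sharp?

C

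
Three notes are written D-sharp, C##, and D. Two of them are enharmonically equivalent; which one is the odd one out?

In 12-tone equal temperament, enharmonic equivalents share a pitch class. D# is pitch class 3; C## is pitch class 2; D is pitch class 2.
C## and D share pitch class 2, while D# is pitch class 3.

D#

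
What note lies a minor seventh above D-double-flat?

A seventh above D lands on the letter C.
A minor seventh spans 10 semitones, so Dbb moves to pitch class 10. On the letter C that is Cbb.

Cbb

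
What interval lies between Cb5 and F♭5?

perfect fourth

Counting letters C–D–E–F gives a fourth.
Cb→Fb = 5 semitones, exactly the perfect fourth.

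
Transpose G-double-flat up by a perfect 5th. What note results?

Dbb

G up a perfect fifth is D, so the target letter is D.
From Gbb, a perfect fifth is 7 semitones up: Dbb.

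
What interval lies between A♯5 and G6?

diminished seventh

Counting letters A–B–C–D–E–F–G gives a seventh.
A#→G = 9 semitones, 2 narrower than the major seventh (11), so diminished.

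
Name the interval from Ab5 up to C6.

Counting letters A–B–C gives a third.
Ab→C = 4 semitones, exactly the major third.

major third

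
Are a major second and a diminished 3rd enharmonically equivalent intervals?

A major second spans 2 semitones; a diminished third spans 2.
They are enharmonically equivalent.

Yes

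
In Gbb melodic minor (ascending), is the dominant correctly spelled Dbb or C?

Dbb

Each scale degree takes a distinct letter name. Degree 5 of a scale on G must use the letter D.
Dbb and C are enharmonically the same pitch, but only Dbb uses the letter D, so it is the correct spelling here.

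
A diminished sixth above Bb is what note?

Gbb

A sixth above B lands on the letter G.
A diminished sixth spans 7 semitones, so Bb moves to pitch class 5. On the letter G that is Gbb.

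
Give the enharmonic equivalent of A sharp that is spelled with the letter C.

Cbb

A# is pitch class 10. The letter C alone is pitch class 0.
To reach pitch class 10 from C requires an offset of -2 semitones, i.e. double flat: Cbb.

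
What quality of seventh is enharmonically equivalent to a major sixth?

diminished

A major sixth spans 9 semitones.
A seventh spanning 9 semitones is diminished (the major seventh is 11).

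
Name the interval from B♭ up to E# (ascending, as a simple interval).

doubly augmented fourth

The letter names run B→E, a span of 3 letter steps, so the interval is some kind of fourth.
Bb to E# is 7 semitones. A perfect fourth is 5, so 7 makes it doubly augmented.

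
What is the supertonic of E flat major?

Degree 2 takes the letter 1 step above E, which is F.
In major, degree 2 sits 2 semitones above the tonic. Eb + 2 semitones is pitch class 5, spelled on F as F.

F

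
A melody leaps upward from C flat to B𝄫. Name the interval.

minor seventh

Counting letters C–D–E–F–G–A–B gives a seventh.
Cb→Bbb = 10 semitones, 1 narrower than the major seventh (11), so minor.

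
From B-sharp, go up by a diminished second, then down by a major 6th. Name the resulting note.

Eb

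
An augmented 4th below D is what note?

Ab

D down a perfect fourth is A, so the target letter is A.
From D, an augmented fourth is 6 semitones down: Ab.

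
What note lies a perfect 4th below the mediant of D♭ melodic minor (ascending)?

Cb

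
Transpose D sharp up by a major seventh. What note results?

C##

D up a major seventh is C#, so the target letter is C.
From D#, a major seventh is 11 semitones up: C##.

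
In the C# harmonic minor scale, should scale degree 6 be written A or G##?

A

Each scale degree takes a distinct letter name. Degree 6 of a scale on C must use the letter A.
A and G## are enharmonically the same pitch, but only A uses the letter A, so it is the correct spelling here.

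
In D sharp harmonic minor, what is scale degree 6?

B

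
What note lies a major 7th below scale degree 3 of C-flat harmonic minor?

Fbb

Scale degree 3 of Cb harmonic minor is Ebb.
A major seventh (11 semitones) below Ebb lands on the letter F, giving Fbb.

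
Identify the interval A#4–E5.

diminished fifth

The letter names run A→E, a span of 4 letter steps, so the interval is some kind of fifth.
A# to E is 6 semitones. A perfect fifth is 7, so 6 makes it diminished.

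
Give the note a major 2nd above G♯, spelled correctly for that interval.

A#

A second above G lands on the letter A.
A major second spans 2 semitones, so G# moves to pitch class 10. On the letter A that is A#.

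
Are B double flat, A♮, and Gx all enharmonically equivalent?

Bbb is pitch class 9; A is pitch class 9; G## is pitch class 9.
All spellings map to pitch class 9, so they are enharmonically equivalent.

Yes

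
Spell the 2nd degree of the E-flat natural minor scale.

Degree 2 takes the letter 1 step above E, which is F.
In natural minor, degree 2 sits 2 semitones above the tonic. Eb + 2 semitones is pitch class 5, spelled on F as F.

F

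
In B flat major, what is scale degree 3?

D

The Bb major scale runs Bb C D Eb F G A.
Degree 3 is D.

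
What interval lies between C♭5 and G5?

augmented fifth

The letter names run C→G, a span of 4 letter steps, so the interval is some kind of fifth.
Cb to G is 8 semitones. A perfect fifth is 7, so 8 makes it augmented.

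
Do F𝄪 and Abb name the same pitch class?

F## is pitch class 7; Abb is pitch class 7.
All spellings map to pitch class 7, so they are enharmonically equivalent.

Yes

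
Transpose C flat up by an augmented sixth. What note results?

A sixth above C lands on the letter A.
An augmented sixth spans 10 semitones, so Cb moves to pitch class 9. On the letter A that is A.

A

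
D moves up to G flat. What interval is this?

Counting letters D–E–F–G gives a fourth.
D→Gb = 4 semitones, 1 narrower than the perfect fourth (5), so diminished.

diminished fourth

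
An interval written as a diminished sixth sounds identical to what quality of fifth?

perfect

A diminished sixth spans 7 semitones.
A fifth spanning 7 semitones is perfect (the perfect fifth is 7).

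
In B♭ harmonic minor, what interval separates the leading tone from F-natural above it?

minor sixth

The leading tone of Bb harmonic minor is A.
A up to F: letters A→F make it a sixth; 8 semitones makes it minor.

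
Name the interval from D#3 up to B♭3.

Counting letters D–E–F–G–A–B gives a sixth.
D#→Bb = 7 semitones, 2 narrower than the major sixth (9), so diminished.

diminished sixth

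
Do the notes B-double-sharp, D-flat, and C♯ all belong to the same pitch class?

Yes

B## = pitch class 1 and Db = pitch class 1 and C# = pitch class 1 — the same pitch class, so they are enharmonic equivalents.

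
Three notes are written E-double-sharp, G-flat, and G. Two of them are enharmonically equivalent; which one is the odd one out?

G

In 12-tone equal temperament, enharmonic equivalents share a pitch class. E## is pitch class 6; Gb is pitch class 6; G is pitch class 7.
E## and Gb share pitch class 6, while G is pitch class 7.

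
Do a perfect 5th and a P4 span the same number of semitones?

No

A perfect fifth spans 7 semitones; a perfect fourth spans 5.
The spans differ, so they are not enharmonic equivalents.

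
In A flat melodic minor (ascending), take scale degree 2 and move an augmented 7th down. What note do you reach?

Cbb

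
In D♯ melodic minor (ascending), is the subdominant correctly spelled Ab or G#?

G#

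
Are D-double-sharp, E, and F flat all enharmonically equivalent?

Yes

D## is pitch class 4; E is pitch class 4; Fb is pitch class 4.
All spellings map to pitch class 4, so they are enharmonically equivalent.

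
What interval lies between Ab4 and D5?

Counting letters A–B–C–D gives a fourth.
Ab→D = 6 semitones, 1 wider than the perfect fourth (5), so augmented.

augmented fourth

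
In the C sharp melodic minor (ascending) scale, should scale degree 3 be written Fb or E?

Each scale degree takes a distinct letter name. Degree 3 of a scale on C must use the letter E.
E and Fb are enharmonically the same pitch, but only E uses the letter E, so it is the correct spelling here.

E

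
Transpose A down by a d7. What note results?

B#

A seventh below A lands on the letter B.
A diminished seventh spans 9 semitones, so A moves to pitch class 0. On the letter B that is B#.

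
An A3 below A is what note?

Fb

A down a major third is F, so the target letter is F.
From A, an augmented third is 5 semitones down: Fb.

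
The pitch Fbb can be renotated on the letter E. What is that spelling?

Fbb is pitch class 3. The letter E alone is pitch class 4.
To reach pitch class 3 from E requires an offset of -1 semitone, i.e. flat: Eb.

Eb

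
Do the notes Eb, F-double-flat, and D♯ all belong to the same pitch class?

Eb = pitch class 3 and Fbb = pitch class 3 and D# = pitch class 3 — the same pitch class, so they are enharmonic equivalents.

Yes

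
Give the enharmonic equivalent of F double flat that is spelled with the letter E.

Eb

Plain E sits 1 semitone above Fbb, so on the letter E the same pitch needs a flat: Eb.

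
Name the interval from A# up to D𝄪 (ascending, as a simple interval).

augmented fourth

Counting letters A–B–C–D gives a fourth.
A#→D## = 6 semitones, 1 wider than the perfect fourth (5), so augmented.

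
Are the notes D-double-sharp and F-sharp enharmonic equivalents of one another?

No

Two spellings are enharmonically equivalent only if they share a pitch class.
Here D## → 4, F# → 6; 4 ≠ 6, so they are not.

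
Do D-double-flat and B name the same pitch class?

Dbb is pitch class 0; B is pitch class 11.
The pitch classes differ (0 vs. 11), so they are not enharmonic equivalents.

No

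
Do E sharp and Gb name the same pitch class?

Two spellings are enharmonically equivalent only if they share a pitch class.
Here E# → 5, Gb → 6; 5 ≠ 6, so they are not.

No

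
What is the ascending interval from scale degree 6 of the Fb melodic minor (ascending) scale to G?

augmented fourth

Scale degree 6 of Fb melodic minor (ascending) is Db.
Db up to G: letters D→G make it a fourth; 6 semitones makes it augmented.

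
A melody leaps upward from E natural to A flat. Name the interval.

diminished fourth

The letter names run E→A, a span of 3 letter steps, so the interval is some kind of fourth.
E to Ab is 4 semitones. A perfect fourth is 5, so 4 makes it diminished.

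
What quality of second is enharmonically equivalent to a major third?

doubly augmented

A major third spans 4 semitones.
A second spanning 4 semitones is doubly augmented (the major second is 2).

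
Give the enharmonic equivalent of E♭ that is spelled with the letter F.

Fbb

Plain F sits 2 semitones above Eb, so on the letter F the same pitch needs a double flat: Fbb.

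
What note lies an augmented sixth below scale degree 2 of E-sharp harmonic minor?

Scale degree 2 of E# harmonic minor is F##.
An augmented sixth (10 semitones) below F## lands on the letter A, giving A.

A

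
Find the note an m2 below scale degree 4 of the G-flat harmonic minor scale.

Bb

Scale degree 4 of Gb harmonic minor is Cb.
A minor second (1 semitone) below Cb lands on the letter B, giving Bb.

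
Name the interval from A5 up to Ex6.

doubly augmented fifth

Counting letters A–B–C–D–E gives a fifth.
A→E## = 9 semitones, 2 wider than the perfect fifth (7), so doubly augmented.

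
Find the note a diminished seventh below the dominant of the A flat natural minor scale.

The dominant of Ab natural minor is Eb.
A diminished seventh (9 semitones) below Eb lands on the letter F, giving F#.

F#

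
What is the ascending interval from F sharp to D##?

The letter names run F→D, a span of 5 letter steps, so the interval is some kind of sixth.
F# to D## is 10 semitones. A major sixth is 9, so 10 makes it augmented.

augmented sixth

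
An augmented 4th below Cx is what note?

G#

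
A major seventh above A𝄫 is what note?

Gb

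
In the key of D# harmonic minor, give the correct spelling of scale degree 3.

Degree 3 takes the letter 2 steps above D, which is F.
In harmonic minor, degree 3 sits 3 semitones above the tonic. D# + 3 semitones is pitch class 6, spelled on F as F#.

F#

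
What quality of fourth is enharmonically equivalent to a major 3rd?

A major third spans 4 semitones.
A fourth spanning 4 semitones is diminished (the perfect fourth is 5).

diminished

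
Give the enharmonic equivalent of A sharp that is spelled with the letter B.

Bb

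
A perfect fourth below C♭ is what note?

A fourth below C lands on the letter G.
A perfect fourth spans 5 semitones, so Cb moves to pitch class 6. On the letter G that is Gb.

Gb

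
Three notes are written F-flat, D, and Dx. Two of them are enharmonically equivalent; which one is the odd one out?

D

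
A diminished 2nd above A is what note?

Bbb

A up a major second is B, so the target letter is B.
From A, a diminished second is 0 semitones up: Bbb.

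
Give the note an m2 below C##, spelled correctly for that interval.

B##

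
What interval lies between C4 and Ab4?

minor sixth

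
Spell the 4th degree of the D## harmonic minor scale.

G##

Degree 4 takes the letter 3 steps above D, which is G.
In harmonic minor, degree 4 sits 5 semitones above the tonic. D## + 5 semitones is pitch class 9, spelled on G as G##.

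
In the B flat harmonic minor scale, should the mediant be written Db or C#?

Db

Each scale degree takes a distinct letter name. Degree 3 of a scale on B must use the letter D.
Db and C# are enharmonically the same pitch, but only Db uses the letter D, so it is the correct spelling here.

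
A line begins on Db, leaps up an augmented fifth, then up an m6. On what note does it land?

F

An augmented fifth up from Db is A (letter A, 8 semitones up).
A minor sixth up from A is F (letter F, 8 semitones up).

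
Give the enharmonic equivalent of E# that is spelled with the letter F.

F

Plain F sits at the same pitch as E#, so on the letter F the same pitch needs a natural: F.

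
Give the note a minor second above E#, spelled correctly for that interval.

E up a major second is F#, so the target letter is F.
From E#, a minor second is 1 semitone up: F#.

F#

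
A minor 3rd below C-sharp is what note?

A third below C lands on the letter A.
A minor third spans 3 semitones, so C# moves to pitch class 10. On the letter A that is A#.

A#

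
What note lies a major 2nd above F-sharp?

F up a major second is G, so the target letter is G.
From F#, a major second is 2 semitones up: G#.

G#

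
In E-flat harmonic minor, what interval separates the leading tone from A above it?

perfect fifth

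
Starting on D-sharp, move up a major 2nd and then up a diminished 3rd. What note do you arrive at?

A major second up from D# is E# (letter E, 2 semitones up).
A diminished third up from E# is G (letter G, 2 semitones up).

G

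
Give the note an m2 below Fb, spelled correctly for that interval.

F down a major second is Eb, so the target letter is E.
From Fb, a minor second is 1 semitone down: Eb.

Eb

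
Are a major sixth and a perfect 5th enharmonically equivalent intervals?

No

A major sixth spans 9 semitones; a perfect fifth spans 7.
The spans differ, so they are not enharmonic equivalents.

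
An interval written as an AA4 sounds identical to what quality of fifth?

perfect

A doubly augmented fourth spans 7 semitones.
A fifth spanning 7 semitones is perfect (the perfect fifth is 7).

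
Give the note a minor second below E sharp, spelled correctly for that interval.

D##

A second below E lands on the letter D.
A minor second spans 1 semitone, so E# moves to pitch class 4. On the letter D that is D##.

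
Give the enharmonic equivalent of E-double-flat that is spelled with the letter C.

Ebb is pitch class 2. The letter C alone is pitch class 0.
To reach pitch class 2 from C requires an offset of +2 semitones, i.e. double sharp: C##.

C##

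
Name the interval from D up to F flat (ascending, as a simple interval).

diminished third

The letter names run D→F, a span of 2 letter steps, so the interval is some kind of third.
D to Fb is 2 semitones. A major third is 4, so 2 makes it diminished.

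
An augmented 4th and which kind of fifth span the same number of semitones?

diminished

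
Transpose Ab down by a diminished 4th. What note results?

E

A down a perfect fourth is E, so the target letter is E.
From Ab, a diminished fourth is 4 semitones down: E.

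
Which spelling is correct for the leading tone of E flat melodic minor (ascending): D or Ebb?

Each scale degree takes a distinct letter name. Degree 7 of a scale on E must use the letter D.
D and Ebb are enharmonically the same pitch, but only D uses the letter D, so it is the correct spelling here.

D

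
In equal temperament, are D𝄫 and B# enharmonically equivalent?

Yes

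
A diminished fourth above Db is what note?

Gbb

D up a perfect fourth is G, so the target letter is G.
From Db, a diminished fourth is 4 semitones up: Gbb.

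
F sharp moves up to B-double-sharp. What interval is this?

doubly augmented fourth

The letter names run F→B, a span of 3 letter steps, so the interval is some kind of fourth.
F# to B## is 7 semitones. A perfect fourth is 5, so 7 makes it doubly augmented.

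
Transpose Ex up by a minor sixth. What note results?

C##

A sixth above E lands on the letter C.
A minor sixth spans 8 semitones, so E## moves to pitch class 2. On the letter C that is C##.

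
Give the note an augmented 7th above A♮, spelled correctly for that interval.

G##

A up a major seventh is G#, so the target letter is G.
From A, an augmented seventh is 12 semitones up: G##.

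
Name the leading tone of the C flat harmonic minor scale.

Degree 7 takes the letter 6 steps above C, which is B.
In harmonic minor, degree 7 sits 11 semitones above the tonic. Cb + 11 semitones is pitch class 10, spelled on B as Bb.

Bb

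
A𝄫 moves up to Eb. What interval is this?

The letter names run A→E, a span of 4 letter steps, so the interval is some kind of fifth.
Abb to Eb is 8 semitones. A perfect fifth is 7, so 8 makes it augmented.

augmented fifth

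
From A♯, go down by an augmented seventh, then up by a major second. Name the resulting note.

An augmented seventh down from A# is Bb (letter B, 12 semitones down).
A major second up from Bb is C (letter C, 2 semitones up).

C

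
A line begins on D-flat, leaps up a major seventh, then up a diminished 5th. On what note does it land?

A major seventh up from Db is C (letter C, 11 semitones up).
A diminished fifth up from C is Gb (letter G, 6 semitones up).

Gb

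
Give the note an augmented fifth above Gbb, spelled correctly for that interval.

Db

A fifth above G lands on the letter D.
An augmented fifth spans 8 semitones, so Gbb moves to pitch class 1. On the letter D that is Db.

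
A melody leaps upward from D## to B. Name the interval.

diminished sixth

The letter names run D→B, a span of 5 letter steps, so the interval is some kind of sixth.
D## to B is 7 semitones. A major sixth is 9, so 7 makes it diminished.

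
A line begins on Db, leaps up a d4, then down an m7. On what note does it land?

Abb

A diminished fourth up from Db is Gbb (letter G, 4 semitones up).
A minor seventh down from Gbb is Abb (letter A, 10 semitones down).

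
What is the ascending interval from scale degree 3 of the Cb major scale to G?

Scale degree 3 of Cb major is Eb.
Eb up to G: letters E→G make it a third; 4 semitones makes it major.

major third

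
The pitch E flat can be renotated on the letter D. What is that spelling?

Eb is pitch class 3. The letter D alone is pitch class 2.
To reach pitch class 3 from D requires an offset of +1 semitone, i.e. sharp: D#.

D#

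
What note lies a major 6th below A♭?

A down a major sixth is C, so the target letter is C.
From Ab, a major sixth is 9 semitones down: Cb.

Cb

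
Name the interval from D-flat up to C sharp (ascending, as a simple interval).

augmented seventh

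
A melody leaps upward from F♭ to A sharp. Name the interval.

doubly augmented third

The letter names run F→A, a span of 2 letter steps, so the interval is some kind of third.
Fb to A# is 6 semitones. A major third is 4, so 6 makes it doubly augmented.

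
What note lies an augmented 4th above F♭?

Bb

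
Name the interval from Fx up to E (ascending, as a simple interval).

diminished seventh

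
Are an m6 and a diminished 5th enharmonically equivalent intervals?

A minor sixth spans 8 semitones; a diminished fifth spans 6.
The spans differ, so they are not enharmonic equivalents.

No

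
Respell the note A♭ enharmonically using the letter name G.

G#

Plain G sits 1 semitone below Ab, so on the letter G the same pitch needs a sharp: G#.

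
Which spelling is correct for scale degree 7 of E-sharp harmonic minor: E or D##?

D##

Each scale degree takes a distinct letter name. Degree 7 of a scale on E must use the letter D.
D## and E are enharmonically the same pitch, but only D## uses the letter D, so it is the correct spelling here.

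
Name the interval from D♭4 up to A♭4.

perfect fifth

Counting letters D–E–F–G–A gives a fifth.
Db→Ab = 7 semitones, exactly the perfect fifth.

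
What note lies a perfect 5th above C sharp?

C up a perfect fifth is G, so the target letter is G.
From C#, a perfect fifth is 7 semitones up: G#.

G#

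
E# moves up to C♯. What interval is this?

minor sixth

The letter names run E→C, a span of 5 letter steps, so the interval is some kind of sixth.
E# to C# is 8 semitones. A major sixth is 9, so 8 makes it minor.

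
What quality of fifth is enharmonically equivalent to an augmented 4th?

An augmented fourth spans 6 semitones.
A fifth spanning 6 semitones is diminished (the perfect fifth is 7).

diminished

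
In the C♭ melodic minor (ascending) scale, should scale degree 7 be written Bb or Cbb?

Each scale degree takes a distinct letter name. Degree 7 of a scale on C must use the letter B.
Bb and Cbb are enharmonically the same pitch, but only Bb uses the letter B, so it is the correct spelling here.

Bb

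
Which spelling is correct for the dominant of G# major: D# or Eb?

Each scale degree takes a distinct letter name. Degree 5 of a scale on G must use the letter D.
D# and Eb are enharmonically the same pitch, but only D# uses the letter D, so it is the correct spelling here.

D#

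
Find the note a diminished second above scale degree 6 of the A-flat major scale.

Gbb

Scale degree 6 of Ab major is F.
A diminished second (0 semitones) above F lands on the letter G, giving Gbb.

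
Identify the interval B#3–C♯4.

minor second

The letter names run B→C, a span of 1 letter step, so the interval is some kind of second.
B# to C# is 1 semitone. A major second is 2, so 1 makes it minor.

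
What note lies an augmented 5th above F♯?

F up a perfect fifth is C, so the target letter is C.
From F#, an augmented fifth is 8 semitones up: C##.

C##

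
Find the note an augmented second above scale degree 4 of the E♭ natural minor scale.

B

Scale degree 4 of Eb natural minor is Ab.
An augmented second (3 semitones) above Ab lands on the letter B, giving B.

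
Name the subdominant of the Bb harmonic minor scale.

Eb

The Bb harmonic minor scale runs Bb C Db Eb F Gb A.
Degree 4 is Eb.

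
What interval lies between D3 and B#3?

The letter names run D→B, a span of 5 letter steps, so the interval is some kind of sixth.
D to B# is 10 semitones. A major sixth is 9, so 10 makes it augmented.

augmented sixth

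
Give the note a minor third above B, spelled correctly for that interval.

D

A third above B lands on the letter D.
A minor third spans 3 semitones, so B moves to pitch class 2. On the letter D that is D.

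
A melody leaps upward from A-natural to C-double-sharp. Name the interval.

augmented third

Counting letters A–B–C gives a third.
A→C## = 5 semitones, 1 wider than the major third (4), so augmented.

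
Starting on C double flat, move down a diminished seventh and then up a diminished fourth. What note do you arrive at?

A diminished seventh down from Cbb is Db (letter D, 9 semitones down).
A diminished fourth up from Db is Gbb (letter G, 4 semitones up).

Gbb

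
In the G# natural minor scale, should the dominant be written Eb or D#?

D#

Each scale degree takes a distinct letter name. Degree 5 of a scale on G must use the letter D.
D# and Eb are enharmonically the same pitch, but only D# uses the letter D, so it is the correct spelling here.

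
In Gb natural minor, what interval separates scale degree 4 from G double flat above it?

Scale degree 4 of Gb natural minor is Cb.
Cb up to Gbb: letters C→G make it a fifth; 6 semitones makes it diminished.

diminished fifth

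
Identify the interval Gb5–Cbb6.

diminished fourth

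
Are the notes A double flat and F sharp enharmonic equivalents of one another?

No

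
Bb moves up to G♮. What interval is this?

major sixth

The letter names run B→G, a span of 5 letter steps, so the interval is some kind of sixth.
Bb to G is 9 semitones. A major sixth is 9, so 9 makes it major.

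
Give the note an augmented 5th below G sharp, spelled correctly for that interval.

C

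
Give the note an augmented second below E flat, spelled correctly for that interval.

E down a major second is D, so the target letter is D.
From Eb, an augmented second is 3 semitones down: Dbb.

Dbb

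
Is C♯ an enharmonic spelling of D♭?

Yes

C# is pitch class 1; Db is pitch class 1.
All spellings map to pitch class 1, so they are enharmonically equivalent.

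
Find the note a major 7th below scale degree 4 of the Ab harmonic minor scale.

Ebb

Scale degree 4 of Ab harmonic minor is Db.
A major seventh (11 semitones) below Db lands on the letter E, giving Ebb.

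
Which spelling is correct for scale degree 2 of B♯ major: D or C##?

C##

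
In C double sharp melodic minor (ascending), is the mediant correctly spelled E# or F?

Each scale degree takes a distinct letter name. Degree 3 of a scale on C must use the letter E.
E# and F are enharmonically the same pitch, but only E# uses the letter E, so it is the correct spelling here.

E#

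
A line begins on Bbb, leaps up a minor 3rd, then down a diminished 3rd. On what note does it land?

Bb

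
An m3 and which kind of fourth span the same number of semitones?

A minor third spans 3 semitones.
A fourth spanning 3 semitones is doubly diminished (the perfect fourth is 5).

doubly diminished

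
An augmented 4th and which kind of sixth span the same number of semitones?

doubly diminished

An augmented fourth spans 6 semitones.
A sixth spanning 6 semitones is doubly diminished (the major sixth is 9).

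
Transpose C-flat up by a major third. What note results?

A third above C lands on the letter E.
A major third spans 4 semitones, so Cb moves to pitch class 3. On the letter E that is Eb.

Eb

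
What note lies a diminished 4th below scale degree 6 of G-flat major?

B

Scale degree 6 of Gb major is Eb.
A diminished fourth (4 semitones) below Eb lands on the letter B, giving B.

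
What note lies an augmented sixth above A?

F##

A up a major sixth is F#, so the target letter is F.
From A, an augmented sixth is 10 semitones up: F##.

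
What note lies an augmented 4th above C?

F#

C up a perfect fourth is F, so the target letter is F.
From C, an augmented fourth is 6 semitones up: F#.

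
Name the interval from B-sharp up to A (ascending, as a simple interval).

The letter names run B→A, a span of 6 letter steps, so the interval is some kind of seventh.
B# to A is 9 semitones. A major seventh is 11, so 9 makes it diminished.

diminished seventh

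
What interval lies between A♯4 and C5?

The letter names run A→C, a span of 2 letter steps, so the interval is some kind of third.
A# to C is 2 semitones. A major third is 4, so 2 makes it diminished.

diminished third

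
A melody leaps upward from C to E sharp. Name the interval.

augmented third

The letter names run C→E, a span of 2 letter steps, so the interval is some kind of third.
C to E# is 5 semitones. A major third is 4, so 5 makes it augmented.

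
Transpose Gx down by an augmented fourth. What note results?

G down a perfect fourth is D, so the target letter is D.
From G##, an augmented fourth is 6 semitones down: D#.

D#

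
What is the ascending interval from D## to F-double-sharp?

minor third

Counting letters D–E–F gives a third.
D##→F## = 3 semitones, 1 narrower than the major third (4), so minor.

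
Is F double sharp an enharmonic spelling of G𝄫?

F## is pitch class 7; Gbb is pitch class 5.
The pitch classes differ (7 vs. 5), so they are not enharmonic equivalents.

No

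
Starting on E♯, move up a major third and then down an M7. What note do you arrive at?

A#

A major third up from E# is G## (letter G, 4 semitones up).
A major seventh down from G## is A# (letter A, 11 semitones down).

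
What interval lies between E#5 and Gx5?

major third

The letter names run E→G, a span of 2 letter steps, so the interval is some kind of third.
E# to G## is 4 semitones. A major third is 4, so 4 makes it major.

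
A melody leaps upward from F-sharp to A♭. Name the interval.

The letter names run F→A, a span of 2 letter steps, so the interval is some kind of third.
F# to Ab is 2 semitones. A major third is 4, so 2 makes it diminished.

diminished third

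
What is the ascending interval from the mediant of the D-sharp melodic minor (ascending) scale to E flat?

diminished seventh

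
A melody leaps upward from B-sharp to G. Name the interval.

diminished sixth

Counting letters B–C–D–E–F–G gives a sixth.
B#→G = 7 semitones, 2 narrower than the major sixth (9), so diminished.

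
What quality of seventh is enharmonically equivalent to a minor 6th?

doubly diminished

A minor sixth spans 8 semitones.
A seventh spanning 8 semitones is doubly diminished (the major seventh is 11).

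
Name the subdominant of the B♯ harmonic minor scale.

E#

Degree 4 takes the letter 3 steps above B, which is E.
In harmonic minor, degree 4 sits 5 semitones above the tonic. B# + 5 semitones is pitch class 5, spelled on E as E#.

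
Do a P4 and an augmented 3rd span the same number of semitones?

Yes

A perfect fourth spans 5 semitones; an augmented third spans 5.
They are enharmonically equivalent.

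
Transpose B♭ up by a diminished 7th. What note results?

Abb

A seventh above B lands on the letter A.
A diminished seventh spans 9 semitones, so Bb moves to pitch class 7. On the letter A that is Abb.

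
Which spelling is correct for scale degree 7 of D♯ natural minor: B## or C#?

C#

Each scale degree takes a distinct letter name. Degree 7 of a scale on D must use the letter C.
C# and B## are enharmonically the same pitch, but only C# uses the letter C, so it is the correct spelling here.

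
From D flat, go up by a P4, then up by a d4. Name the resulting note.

Cbb

A perfect fourth up from Db is Gb (letter G, 5 semitones up).
A diminished fourth up from Gb is Cbb (letter C, 4 semitones up).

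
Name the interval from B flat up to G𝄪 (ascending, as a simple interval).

Counting letters B–C–D–E–F–G gives a sixth.
Bb→G## = 11 semitones, 2 wider than the major sixth (9), so doubly augmented.

doubly augmented sixth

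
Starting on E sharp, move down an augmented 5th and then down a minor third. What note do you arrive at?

An augmented fifth down from E# is A (letter A, 8 semitones down).
A minor third down from A is F# (letter F, 3 semitones down).

F#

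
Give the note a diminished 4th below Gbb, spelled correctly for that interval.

G down a perfect fourth is D, so the target letter is D.
From Gbb, a diminished fourth is 4 semitones down: Db.

Db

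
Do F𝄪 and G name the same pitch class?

Yes

F## = pitch class 7 and G = pitch class 7 — the same pitch class, so they are enharmonic equivalents.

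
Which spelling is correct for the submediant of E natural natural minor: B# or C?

Each scale degree takes a distinct letter name. Degree 6 of a scale on E must use the letter C.
C and B# are enharmonically the same pitch, but only C uses the letter C, so it is the correct spelling here.

C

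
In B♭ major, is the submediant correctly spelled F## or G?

Each scale degree takes a distinct letter name. Degree 6 of a scale on B must use the letter G.
G and F## are enharmonically the same pitch, but only G uses the letter G, so it is the correct spelling here.

G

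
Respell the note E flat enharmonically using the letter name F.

Plain F sits 2 semitones above Eb, so on the letter F the same pitch needs a double flat: Fbb.

Fbb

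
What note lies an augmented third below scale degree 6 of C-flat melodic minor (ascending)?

Scale degree 6 of Cb melodic minor (ascending) is Ab.
An augmented third (5 semitones) below Ab lands on the letter F, giving Fbb.

Fbb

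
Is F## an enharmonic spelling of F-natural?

Two spellings are enharmonically equivalent only if they share a pitch class.
Here F## → 7, F → 5; 5 ≠ 7, so they are not.

No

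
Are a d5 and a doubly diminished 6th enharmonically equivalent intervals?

Yes

A diminished fifth spans 6 semitones; a doubly diminished sixth spans 6.
They are enharmonically equivalent.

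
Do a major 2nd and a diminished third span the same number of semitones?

A major second spans 2 semitones; a diminished third spans 2.
They are enharmonically equivalent.

Yes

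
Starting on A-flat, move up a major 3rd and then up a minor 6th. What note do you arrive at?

Ab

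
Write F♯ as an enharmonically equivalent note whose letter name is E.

E##

Plain E sits 2 semitones below F#, so on the letter E the same pitch needs a double sharp: E##.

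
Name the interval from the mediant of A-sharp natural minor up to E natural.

The mediant of A# natural minor is C#.
C# up to E: letters C→E make it a third; 3 semitones makes it minor.

minor third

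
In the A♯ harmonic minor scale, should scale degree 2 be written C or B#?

Each scale degree takes a distinct letter name. Degree 2 of a scale on A must use the letter B.
B# and C are enharmonically the same pitch, but only B# uses the letter B, so it is the correct spelling here.

B#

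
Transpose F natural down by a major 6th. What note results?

Ab

A sixth below F lands on the letter A.
A major sixth spans 9 semitones, so F moves to pitch class 8. On the letter A that is Ab.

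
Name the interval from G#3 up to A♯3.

major second

The letter names run G→A, a span of 1 letter step, so the interval is some kind of second.
G# to A# is 2 semitones. A major second is 2, so 2 makes it major.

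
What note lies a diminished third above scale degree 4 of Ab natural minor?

Scale degree 4 of Ab natural minor is Db.
A diminished third (2 semitones) above Db lands on the letter F, giving Fbb.

Fbb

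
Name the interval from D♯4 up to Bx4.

augmented sixth

The letter names run D→B, a span of 5 letter steps, so the interval is some kind of sixth.
D# to B## is 10 semitones. A major sixth is 9, so 10 makes it augmented.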